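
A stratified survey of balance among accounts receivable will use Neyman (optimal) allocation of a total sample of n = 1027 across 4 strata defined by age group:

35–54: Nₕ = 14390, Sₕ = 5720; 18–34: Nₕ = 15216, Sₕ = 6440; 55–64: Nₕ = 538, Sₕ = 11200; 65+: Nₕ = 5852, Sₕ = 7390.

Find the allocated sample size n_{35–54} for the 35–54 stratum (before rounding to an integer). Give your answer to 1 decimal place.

Neyman allocation: nₕ = n·NₕSₕ / Σⱼ NⱼSⱼ.
Σ NⱼSⱼ = 14390·5720 + 15216·6440 + 538·11200 + 5852·7390 = 2.2957372 × 10^8.
n_{35–54} = 1027·14390·5720 / (2.2957372 × 10^8) = 368.2.

368.2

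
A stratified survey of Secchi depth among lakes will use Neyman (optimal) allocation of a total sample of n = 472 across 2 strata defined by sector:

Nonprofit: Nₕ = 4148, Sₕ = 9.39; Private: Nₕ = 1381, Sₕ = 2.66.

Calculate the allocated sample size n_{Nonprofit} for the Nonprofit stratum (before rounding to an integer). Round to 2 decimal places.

Neyman allocation: nₕ = n·NₕSₕ / Σⱼ NⱼSⱼ.
Σ NⱼSⱼ = 4148·9.39 + 1381·2.66 = 42623.18.
n_{Nonprofit} = 472·4148·9.39 / 42623.18 = 431.32.

431.32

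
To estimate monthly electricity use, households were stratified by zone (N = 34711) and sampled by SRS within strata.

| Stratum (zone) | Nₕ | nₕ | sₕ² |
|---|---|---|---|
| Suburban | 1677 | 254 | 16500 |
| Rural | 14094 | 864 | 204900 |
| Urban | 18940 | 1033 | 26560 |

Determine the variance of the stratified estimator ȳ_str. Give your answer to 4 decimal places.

Var(ȳ_str) = Σₕ Wₕ²(1 − fₕ)sₕ²/nₕ with Wₕ = Nₕ/N, N = 34711.
Suburban: Wₕ = 0.04831321; term = 0.04831321²·(1 − 0.15146094)·16500/254 = 0.12866308.
Rural: Wₕ = 0.40603843; term = 0.40603843²·(1 − 0.06130268)·204900/864 = 36.70186.
Urban: Wₕ = 0.54564835; term = 0.54564835²·(1 − 0.05454065)·26560/1033 = 7.2376288.
Sum = 44.068152.

44.0682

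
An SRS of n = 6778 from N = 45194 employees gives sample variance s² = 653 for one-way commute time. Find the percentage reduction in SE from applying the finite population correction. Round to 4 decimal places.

7.8032

f = n/N = 6778/45194 = 0.14997566.
SE_no-fpc = √(s²/n) = 0.31038863; SE_fpc = √((1−f)s²/n) = 0.28616828.
Ratio = √(1−f) = 0.92196765. Reduction = 100·(1 − 0.92196765) = 7.8032%.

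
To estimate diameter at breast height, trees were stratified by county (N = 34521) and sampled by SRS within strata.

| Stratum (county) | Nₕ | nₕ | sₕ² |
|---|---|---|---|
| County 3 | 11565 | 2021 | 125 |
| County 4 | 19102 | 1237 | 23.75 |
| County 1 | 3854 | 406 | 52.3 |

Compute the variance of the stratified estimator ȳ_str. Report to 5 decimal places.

0.01266

Var(ȳ_str) = Σₕ Wₕ²(1 − fₕ)sₕ²/nₕ with Wₕ = Nₕ/N, N = 34521.
County 3: Wₕ = 0.33501347; term = 0.33501347²·(1 − 0.17475141)·125/2021 = 0.0057286598.
County 4: Wₕ = 0.55334434; term = 0.55334434²·(1 − 0.06475762)·23.75/1237 = 0.0054980545.
County 1: Wₕ = 0.11164219; term = 0.11164219²·(1 − 0.10534510)·52.3/406 = 0.0014364413.
Sum = 0.012663156.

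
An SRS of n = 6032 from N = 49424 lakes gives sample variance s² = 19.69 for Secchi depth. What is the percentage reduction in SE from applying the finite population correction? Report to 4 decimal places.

6.3008

f = n/N = 6032/49424 = 0.12204597.
SE_no-fpc = √(s²/n) = 0.057133679; SE_fpc = √((1−f)s²/n) = 0.053533801.
Ratio = √(1−f) = 0.93699201. Reduction = 100·(1 − 0.93699201) = 6.3008%.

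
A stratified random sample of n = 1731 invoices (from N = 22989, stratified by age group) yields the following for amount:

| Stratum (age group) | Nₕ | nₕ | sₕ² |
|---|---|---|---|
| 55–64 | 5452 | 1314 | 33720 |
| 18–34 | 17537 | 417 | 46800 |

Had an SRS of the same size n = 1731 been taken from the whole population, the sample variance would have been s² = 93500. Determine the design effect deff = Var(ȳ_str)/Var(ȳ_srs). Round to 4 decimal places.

1.2984

Var(ȳ_str) = Σ Wₕ²(1−fₕ)sₕ²/nₕ with Wₕ = Nₕ/22989:
  55–64: (5452/22989)²·(1−1314/5452)·33720/1314 = 1.0954647
  18–34: (17537/22989)²·(1−417/17537)·46800/417 = 63.757121
  → Var(ȳ_str) = 64.852586.
Var(ȳ_srs) = (1 − 1731/22989)·93500/1731 = 49.947858.
deff = 64.852586 / 49.947858 = 1.2984.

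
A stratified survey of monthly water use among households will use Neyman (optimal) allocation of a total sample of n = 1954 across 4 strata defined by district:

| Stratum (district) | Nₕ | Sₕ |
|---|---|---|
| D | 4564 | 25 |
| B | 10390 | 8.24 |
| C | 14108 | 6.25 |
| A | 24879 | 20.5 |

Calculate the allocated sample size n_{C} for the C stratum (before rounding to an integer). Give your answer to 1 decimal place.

215.9

Neyman allocation: nₕ = n·NₕSₕ / Σⱼ NⱼSⱼ.
Σ NⱼSⱼ = 4564·25 + 10390·8.24 + 14108·6.25 + 24879·20.5 = 797908.1.
n_{C} = 1954·14108·6.25 / 797908.1 = 215.9.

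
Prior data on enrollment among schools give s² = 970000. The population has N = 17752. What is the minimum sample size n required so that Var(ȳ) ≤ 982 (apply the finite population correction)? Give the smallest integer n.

936

Without fpc, n₀ = s²/D = 970000/982 = 987.7800.
With fpc, (1 − n/N)·s²/n ≤ D requires n ≥ n₀/(1 + n₀/N) = 987.7800/(1 + 987.7800/17752) = 935.7138.
Rounding up, n = 936.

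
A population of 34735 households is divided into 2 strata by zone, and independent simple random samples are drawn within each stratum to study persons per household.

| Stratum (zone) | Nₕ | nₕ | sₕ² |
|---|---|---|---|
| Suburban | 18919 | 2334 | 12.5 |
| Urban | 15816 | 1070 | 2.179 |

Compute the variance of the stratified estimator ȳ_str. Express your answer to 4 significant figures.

0.001786

Var(ȳ_str) = Σₕ Wₕ²(1 − fₕ)sₕ²/nₕ with Wₕ = Nₕ/N, N = 34735.
Suburban: Wₕ = 0.54466676; term = 0.54466676²·(1 − 0.12336804)·12.5/2334 = 0.0013927982.
Urban: Wₕ = 0.45533324; term = 0.45533324²·(1 − 0.06765301)·2.179/1070 = 3.9364953 × 10^-4.
Sum = 0.0017864477.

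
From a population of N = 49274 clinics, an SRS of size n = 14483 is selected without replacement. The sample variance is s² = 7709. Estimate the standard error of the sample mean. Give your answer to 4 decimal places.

Under SRS without replacement, Var(ȳ) = (1 − f)·s²/n with f = n/N = 14483/49274 = 0.29392783.
Var(ȳ) = (1 − 0.29392783)·7709/14483 = 0.70607217·0.53227922 = 0.37582755.
SE(ȳ) = √(0.37582755) = 0.6130.

0.6130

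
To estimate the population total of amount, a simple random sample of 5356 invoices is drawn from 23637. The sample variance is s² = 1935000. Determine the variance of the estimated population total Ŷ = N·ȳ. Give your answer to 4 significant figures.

1.561 × 10^11

Var(Ŷ) = N²·Var(ȳ) = N²·(1 − n/N)·s²/n.
f = 5356/23637 = 0.22659390; Var(ȳ) = 0.77340610·1935000/5356 = 279.41389.
Var(Ŷ) = 23637² · 279.41389 = 1.5611071 × 10^11.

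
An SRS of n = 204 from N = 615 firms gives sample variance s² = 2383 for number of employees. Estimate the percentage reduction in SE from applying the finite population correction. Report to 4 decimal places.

f = n/N = 204/615 = 0.33170732.
SE_no-fpc = √(s²/n) = 3.4178023; SE_fpc = √((1−f)s²/n) = 2.794025.
Ratio = √(1−f) = 0.81749170. Reduction = 100·(1 − 0.81749170) = 18.2508%.

18.2508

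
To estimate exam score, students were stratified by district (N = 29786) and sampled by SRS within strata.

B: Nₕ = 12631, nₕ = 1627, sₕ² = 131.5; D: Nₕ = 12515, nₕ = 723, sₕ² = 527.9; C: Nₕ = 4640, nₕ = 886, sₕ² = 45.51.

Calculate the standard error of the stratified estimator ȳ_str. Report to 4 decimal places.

Var(ȳ_str) = Σₕ Wₕ²(1 − fₕ)sₕ²/nₕ with Wₕ = Nₕ/N, N = 29786.
B: Wₕ = 0.42405828; term = 0.42405828²·(1 − 0.12881007)·131.5/1627 = 0.012661995.
D: Wₕ = 0.42016384; term = 0.42016384²·(1 − 0.05777068)·527.9/723 = 0.12145274.
C: Wₕ = 0.15577788; term = 0.15577788²·(1 − 0.19094828)·45.51/886 = 0.0010084654.
Sum = 0.1351232.
SE = √(0.1351232) = 0.3676.

0.3676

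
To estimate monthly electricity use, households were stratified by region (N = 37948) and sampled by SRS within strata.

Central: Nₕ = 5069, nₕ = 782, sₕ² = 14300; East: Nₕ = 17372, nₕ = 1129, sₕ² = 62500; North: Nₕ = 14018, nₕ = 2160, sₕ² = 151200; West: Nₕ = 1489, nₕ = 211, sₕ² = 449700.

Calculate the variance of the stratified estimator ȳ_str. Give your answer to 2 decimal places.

22.02

Var(ȳ_str) = Σₕ Wₕ²(1 − fₕ)sₕ²/nₕ with Wₕ = Nₕ/N, N = 37948.
Central: Wₕ = 0.13357753; term = 0.13357753²·(1 − 0.15427106)·14300/782 = 0.27594802.
East: Wₕ = 0.45778434; term = 0.45778434²·(1 − 0.06498964)·62500/1129 = 10.847368.
North: Wₕ = 0.36940023; term = 0.36940023²·(1 − 0.15408760)·151200/2160 = 8.080119.
West: Wₕ = 0.03923790; term = 0.03923790²·(1 − 0.14170584)·449700/211 = 2.8163602.
Sum = 22.019795.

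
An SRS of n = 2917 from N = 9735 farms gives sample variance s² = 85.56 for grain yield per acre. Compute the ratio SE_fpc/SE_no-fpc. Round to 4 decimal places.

f = n/N = 2917/9735 = 0.29964047.
SE_no-fpc = √(s²/n) = 0.17126443; SE_fpc = √((1−f)s²/n) = 0.1433269.
Ratio = √(1−f) = 0.83687486.

0.8369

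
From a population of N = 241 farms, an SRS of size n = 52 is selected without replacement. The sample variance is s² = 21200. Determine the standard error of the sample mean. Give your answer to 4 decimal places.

17.8809

Under SRS without replacement, Var(ȳ) = (1 − f)·s²/n with f = n/N = 52/241 = 0.21576763.
Var(ȳ) = (1 − 0.21576763)·21200/52 = 0.78423237·407.69231 = 319.7255.
SE(ȳ) = √(319.7255) = 17.8809.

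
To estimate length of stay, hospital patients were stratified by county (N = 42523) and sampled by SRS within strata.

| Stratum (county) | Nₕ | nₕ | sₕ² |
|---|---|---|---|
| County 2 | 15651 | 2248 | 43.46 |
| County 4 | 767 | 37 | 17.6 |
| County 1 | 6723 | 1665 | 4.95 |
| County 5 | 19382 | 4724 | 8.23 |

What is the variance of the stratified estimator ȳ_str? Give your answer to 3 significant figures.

Var(ȳ_str) = Σₕ Wₕ²(1 − fₕ)sₕ²/nₕ with Wₕ = Nₕ/N, N = 42523.
County 2: Wₕ = 0.36805964; term = 0.36805964²·(1 − 0.14363299)·43.46/2248 = 0.0022427958.
County 4: Wₕ = 0.01803730; term = 0.01803730²·(1 − 0.04823990)·17.6/37 = 1.4729275 × 10^-4.
County 1: Wₕ = 0.15810267; term = 0.15810267²·(1 − 0.24765730)·4.95/1665 = 5.5909435 × 10^-5.
County 5: Wₕ = 0.45580039; term = 0.45580039²·(1 − 0.24373130)·8.23/4724 = 2.7372563 × 10^-4.
Sum = 0.0027197236.

0.00272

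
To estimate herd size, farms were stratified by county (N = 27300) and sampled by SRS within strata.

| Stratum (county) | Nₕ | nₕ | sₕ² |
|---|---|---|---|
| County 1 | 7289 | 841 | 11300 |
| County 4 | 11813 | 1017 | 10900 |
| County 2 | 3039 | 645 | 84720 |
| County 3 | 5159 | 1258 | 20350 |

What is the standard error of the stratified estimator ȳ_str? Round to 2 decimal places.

Var(ȳ_str) = Σₕ Wₕ²(1 − fₕ)sₕ²/nₕ with Wₕ = Nₕ/N, N = 27300.
County 1: Wₕ = 0.26699634; term = 0.26699634²·(1 − 0.11537934)·11300/841 = 0.84732522.
County 4: Wₕ = 0.43271062; term = 0.43271062²·(1 − 0.08609159)·10900/1017 = 1.8340169.
County 2: Wₕ = 0.11131868; term = 0.11131868²·(1 − 0.21224087)·84720/645 = 1.2822.
County 3: Wₕ = 0.18897436; term = 0.18897436²·(1 − 0.24384571)·20350/1258 = 0.43681743.
Sum = 4.4003596.
SE = √(4.4003596) = 2.10.

2.10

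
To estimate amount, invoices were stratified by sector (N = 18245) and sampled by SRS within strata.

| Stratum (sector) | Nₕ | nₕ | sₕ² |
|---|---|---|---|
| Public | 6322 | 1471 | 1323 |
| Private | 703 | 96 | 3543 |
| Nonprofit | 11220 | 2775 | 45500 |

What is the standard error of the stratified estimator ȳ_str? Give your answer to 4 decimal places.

Var(ȳ_str) = Σₕ Wₕ²(1 − fₕ)sₕ²/nₕ with Wₕ = Nₕ/N, N = 18245.
Public: Wₕ = 0.34650589; term = 0.34650589²·(1 − 0.23267953)·1323/1471 = 0.082860052.
Private: Wₕ = 0.03853110; term = 0.03853110²·(1 − 0.13655761)·3543/96 = 0.047310354.
Nonprofit: Wₕ = 0.61496300; term = 0.61496300²·(1 − 0.24732620)·45500/2775 = 4.6671653.
Sum = 4.7973357.
SE = √(4.7973357) = 2.1903.

2.1903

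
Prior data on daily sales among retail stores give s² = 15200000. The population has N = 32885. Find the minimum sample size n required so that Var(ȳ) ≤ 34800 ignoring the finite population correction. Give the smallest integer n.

437

Without fpc, n₀ = s²/D = 15200000/34800 = 436.7816.
Rounding up, n = 437.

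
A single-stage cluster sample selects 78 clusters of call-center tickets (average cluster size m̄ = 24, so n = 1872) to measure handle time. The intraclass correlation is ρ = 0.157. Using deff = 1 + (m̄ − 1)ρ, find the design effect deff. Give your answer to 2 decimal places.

deff = 1 + (24 − 1)·0.157 = 1 + 3.611 = 4.611.

4.61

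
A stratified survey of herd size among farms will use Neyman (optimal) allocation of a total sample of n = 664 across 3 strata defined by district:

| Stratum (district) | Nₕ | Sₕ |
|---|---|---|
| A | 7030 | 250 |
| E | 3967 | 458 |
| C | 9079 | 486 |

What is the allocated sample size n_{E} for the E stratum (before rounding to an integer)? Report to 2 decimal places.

151.05

Neyman allocation: nₕ = n·NₕSₕ / Σⱼ NⱼSⱼ.
Σ NⱼSⱼ = 7030·250 + 3967·458 + 9079·486 = 7.98678 × 10^6.
n_{E} = 664·3967·458 / (7.98678 × 10^6) = 151.05.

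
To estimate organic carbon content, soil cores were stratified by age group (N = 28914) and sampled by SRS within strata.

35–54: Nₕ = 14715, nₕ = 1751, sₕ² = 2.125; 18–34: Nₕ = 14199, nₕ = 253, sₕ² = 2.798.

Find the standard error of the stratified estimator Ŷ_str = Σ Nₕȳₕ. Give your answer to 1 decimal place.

1556.1

Var(Ŷ_str) = Σₕ Nₕ²(1 − fₕ)sₕ²/nₕ.
35–54: 14715²·(1 − 1751/14715)·2.125/1751 = 231511.24.
18–34: 14199²·(1 − 253/14199)·2.798/253 = 2.1899521 × 10^6.
Sum = 2.4214633 × 10^6.
SE = √(2.4214633 × 10^6) = 1556.1.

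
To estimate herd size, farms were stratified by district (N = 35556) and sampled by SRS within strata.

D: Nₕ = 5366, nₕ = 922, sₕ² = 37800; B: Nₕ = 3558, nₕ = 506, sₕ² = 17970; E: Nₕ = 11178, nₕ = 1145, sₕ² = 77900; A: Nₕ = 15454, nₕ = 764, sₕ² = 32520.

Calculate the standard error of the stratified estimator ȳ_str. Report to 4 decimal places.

Var(ȳ_str) = Σₕ Wₕ²(1 − fₕ)sₕ²/nₕ with Wₕ = Nₕ/N, N = 35556.
D: Wₕ = 0.15091686; term = 0.15091686²·(1 − 0.17182259)·37800/922 = 0.773321.
B: Wₕ = 0.10006750; term = 0.10006750²·(1 − 0.14221473)·17970/506 = 0.30504383.
E: Wₕ = 0.31437732; term = 0.31437732²·(1 − 0.10243335)·77900/1145 = 6.035331.
A: Wₕ = 0.43463832; term = 0.43463832²·(1 − 0.04943704)·32520/764 = 7.643532.
Sum = 14.757228.
SE = √(14.757228) = 3.8415.

3.8415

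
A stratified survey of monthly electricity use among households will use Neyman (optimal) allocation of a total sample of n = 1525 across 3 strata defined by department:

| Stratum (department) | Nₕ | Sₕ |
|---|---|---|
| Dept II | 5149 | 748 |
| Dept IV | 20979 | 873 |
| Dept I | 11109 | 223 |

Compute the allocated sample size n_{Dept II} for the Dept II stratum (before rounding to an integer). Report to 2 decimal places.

238.34

Neyman allocation: nₕ = n·NₕSₕ / Σⱼ NⱼSⱼ.
Σ NⱼSⱼ = 5149·748 + 20979·873 + 11109·223 = 2.4643426 × 10^7.
n_{Dept II} = 1525·5149·748 / (2.4643426 × 10^7) = 238.34.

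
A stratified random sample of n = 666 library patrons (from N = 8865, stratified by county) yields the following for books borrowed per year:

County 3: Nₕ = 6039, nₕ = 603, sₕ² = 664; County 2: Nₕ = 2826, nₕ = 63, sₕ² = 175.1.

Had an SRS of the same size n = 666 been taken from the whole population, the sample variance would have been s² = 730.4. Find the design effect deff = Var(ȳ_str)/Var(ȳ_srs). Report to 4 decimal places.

Var(ȳ_str) = Σ Wₕ²(1−fₕ)sₕ²/nₕ with Wₕ = Nₕ/8865:
  County 3: (6039/8865)²·(1−603/6039)·664/603 = 0.45997875
  County 2: (2826/8865)²·(1−63/2826)·175.1/63 = 0.27614753
  → Var(ȳ_str) = 0.73612628.
Var(ȳ_srs) = (1 − 666/8865)·730.4/666 = 1.0143053.
deff = 0.73612628 / 1.0143053 = 0.7257.

0.7257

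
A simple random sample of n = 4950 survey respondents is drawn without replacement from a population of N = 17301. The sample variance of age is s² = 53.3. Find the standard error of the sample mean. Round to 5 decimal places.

Under SRS without replacement, Var(ȳ) = (1 − f)·s²/n with f = n/N = 4950/17301 = 0.28611063.
Var(ȳ) = (1 − 0.28611063)·53.3/4950 = 0.71388937·0.010767677 = 0.00768693.
SE(ȳ) = √(0.00768693) = 0.08768.

0.08768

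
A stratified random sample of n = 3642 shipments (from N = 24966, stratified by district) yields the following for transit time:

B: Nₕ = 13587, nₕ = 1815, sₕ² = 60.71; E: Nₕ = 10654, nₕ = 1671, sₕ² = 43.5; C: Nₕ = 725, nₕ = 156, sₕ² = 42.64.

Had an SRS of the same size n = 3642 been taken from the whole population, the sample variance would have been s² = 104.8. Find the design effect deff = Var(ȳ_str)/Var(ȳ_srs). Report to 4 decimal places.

0.5192

Var(ȳ_str) = Σ Wₕ²(1−fₕ)sₕ²/nₕ with Wₕ = Nₕ/24966:
  B: (13587/24966)²·(1−1815/13587)·60.71/1815 = 0.0085834029
  E: (10654/24966)²·(1−1671/10654)·43.5/1671 = 0.0039971364
  C: (725/24966)²·(1−156/725)·42.64/156 = 1.8090265 × 10^-4
  → Var(ȳ_str) = 0.012761442.
Var(ȳ_srs) = (1 − 3642/24966)·104.8/3642 = 0.024577689.
deff = 0.012761442 / 0.024577689 = 0.5192.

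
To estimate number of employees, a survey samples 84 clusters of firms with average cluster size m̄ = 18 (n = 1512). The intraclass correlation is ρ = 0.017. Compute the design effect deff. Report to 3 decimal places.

1.289

deff = 1 + (18 − 1)·0.017 = 1 + 0.289 = 1.289.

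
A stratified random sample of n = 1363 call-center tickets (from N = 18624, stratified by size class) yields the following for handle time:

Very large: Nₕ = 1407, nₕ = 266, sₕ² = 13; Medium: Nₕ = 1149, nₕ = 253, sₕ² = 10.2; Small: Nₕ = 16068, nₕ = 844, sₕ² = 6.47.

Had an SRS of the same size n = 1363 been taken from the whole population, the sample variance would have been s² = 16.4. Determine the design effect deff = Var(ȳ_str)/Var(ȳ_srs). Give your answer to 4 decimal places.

Var(ȳ_str) = Σ Wₕ²(1−fₕ)sₕ²/nₕ with Wₕ = Nₕ/18624:
  Very large: (1407/18624)²·(1−266/1407)·13/266 = 2.2620153 × 10^-4
  Medium: (1149/18624)²·(1−253/1149)·10.2/253 = 1.1966352 × 10^-4
  Small: (16068/18624)²·(1−844/16068)·6.47/844 = 0.0054063792
  → Var(ȳ_str) = 0.0057522443.
Var(ȳ_srs) = (1 − 1363/18624)·16.4/1363 = 0.011151698.
deff = 0.0057522443 / 0.011151698 = 0.5158.

0.5158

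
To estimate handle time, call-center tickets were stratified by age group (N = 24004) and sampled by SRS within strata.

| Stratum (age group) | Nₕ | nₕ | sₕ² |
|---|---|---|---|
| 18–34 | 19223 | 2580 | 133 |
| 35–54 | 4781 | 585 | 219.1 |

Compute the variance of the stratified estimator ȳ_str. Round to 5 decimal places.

0.04166

Var(ȳ_str) = Σₕ Wₕ²(1 − fₕ)sₕ²/nₕ with Wₕ = Nₕ/N, N = 24004.
18–34: Wₕ = 0.80082486; term = 0.80082486²·(1 − 0.13421422)·133/2580 = 0.028623153.
35–54: Wₕ = 0.19917514; term = 0.19917514²·(1 − 0.12235934)·219.1/585 = 0.013039877.
Sum = 0.04166303.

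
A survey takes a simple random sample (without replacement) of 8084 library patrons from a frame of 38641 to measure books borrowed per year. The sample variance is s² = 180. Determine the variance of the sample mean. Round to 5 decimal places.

0.01761

Under SRS without replacement, Var(ȳ) = (1 − f)·s²/n with f = n/N = 8084/38641 = 0.20920784.
Var(ȳ) = (1 − 0.20920784)·180/8084 = 0.79079216·0.022266205 = 0.01760794.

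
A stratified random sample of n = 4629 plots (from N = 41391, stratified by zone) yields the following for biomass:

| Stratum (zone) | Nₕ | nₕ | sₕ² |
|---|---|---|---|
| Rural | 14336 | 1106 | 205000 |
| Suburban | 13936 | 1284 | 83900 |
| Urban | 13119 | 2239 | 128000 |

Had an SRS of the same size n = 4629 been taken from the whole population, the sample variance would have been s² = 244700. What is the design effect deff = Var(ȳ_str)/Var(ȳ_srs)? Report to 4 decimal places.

Var(ȳ_str) = Σ Wₕ²(1−fₕ)sₕ²/nₕ with Wₕ = Nₕ/41391:
  Rural: (14336/41391)²·(1−1106/14336)·205000/1106 = 20.519876
  Suburban: (13936/41391)²·(1−1284/13936)·83900/1284 = 6.7248472
  Urban: (13119/41391)²·(1−2239/13119)·128000/2239 = 4.7629242
  → Var(ȳ_str) = 32.007647.
Var(ȳ_srs) = (1 − 4629/41391)·244700/4629 = 46.950476.
deff = 32.007647 / 46.950476 = 0.6817.

0.6817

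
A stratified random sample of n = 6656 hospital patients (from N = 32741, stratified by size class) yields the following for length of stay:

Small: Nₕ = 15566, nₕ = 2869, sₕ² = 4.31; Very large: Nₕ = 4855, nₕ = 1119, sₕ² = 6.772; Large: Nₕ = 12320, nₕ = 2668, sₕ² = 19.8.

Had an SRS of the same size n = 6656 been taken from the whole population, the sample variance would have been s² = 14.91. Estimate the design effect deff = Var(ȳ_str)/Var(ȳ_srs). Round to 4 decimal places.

0.6738

Var(ȳ_str) = Σ Wₕ²(1−fₕ)sₕ²/nₕ with Wₕ = Nₕ/32741:
  Small: (15566/32741)²·(1−2869/15566)·4.31/2869 = 2.7697527 × 10^-4
  Very large: (4855/32741)²·(1−1119/4855)·6.772/1119 = 1.0239979 × 10^-4
  Large: (12320/32741)²·(1−2668/12320)·19.8/2668 = 8.2323439 × 10^-4
  → Var(ȳ_str) = 0.0012026095.
Var(ȳ_srs) = (1 − 6656/32741)·14.91/6656 = 0.0017846918.
deff = 0.0012026095 / 0.0017846918 = 0.6738.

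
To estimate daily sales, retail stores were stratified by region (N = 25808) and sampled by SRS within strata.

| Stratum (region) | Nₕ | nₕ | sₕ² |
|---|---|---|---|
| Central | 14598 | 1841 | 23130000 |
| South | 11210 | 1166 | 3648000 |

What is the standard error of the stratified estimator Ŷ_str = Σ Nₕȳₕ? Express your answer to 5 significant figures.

1.6407 × 10^6

Var(Ŷ_str) = Σₕ Nₕ²(1 − fₕ)sₕ²/nₕ.
Central: 14598²·(1 − 1841/14598)·23130000/1841 = 2.3397193 × 10^12.
South: 11210²·(1 − 1166/11210)·3648000/1166 = 3.5226427 × 10^11.
Sum = 2.6919836 × 10^12.
SE = √(2.6919836 × 10^12) = 1.6407 × 10^6.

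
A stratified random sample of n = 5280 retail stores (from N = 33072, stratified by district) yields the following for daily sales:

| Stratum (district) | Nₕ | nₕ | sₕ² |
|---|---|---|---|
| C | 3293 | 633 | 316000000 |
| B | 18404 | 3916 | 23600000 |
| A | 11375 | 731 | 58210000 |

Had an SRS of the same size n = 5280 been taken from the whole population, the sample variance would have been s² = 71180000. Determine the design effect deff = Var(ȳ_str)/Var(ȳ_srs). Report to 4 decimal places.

1.2607

Var(ȳ_str) = Σ Wₕ²(1−fₕ)sₕ²/nₕ with Wₕ = Nₕ/33072:
  C: (3293/33072)²·(1−633/3293)·316000000/633 = 3997.9359
  B: (18404/33072)²·(1−3916/18404)·23600000/3916 = 1469.1599
  A: (11375/33072)²·(1−731/11375)·58210000/731 = 8814.8632
  → Var(ȳ_str) = 14281.959.
Var(ȳ_srs) = (1 − 5280/33072)·71180000/5280 = 11328.787.
deff = 14281.959 / 11328.787 = 1.2607.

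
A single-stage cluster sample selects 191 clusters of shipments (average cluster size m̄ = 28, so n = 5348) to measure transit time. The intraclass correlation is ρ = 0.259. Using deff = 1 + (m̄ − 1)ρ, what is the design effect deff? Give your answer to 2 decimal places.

7.99

deff = 1 + (28 − 1)·0.259 = 1 + 6.993 = 7.993.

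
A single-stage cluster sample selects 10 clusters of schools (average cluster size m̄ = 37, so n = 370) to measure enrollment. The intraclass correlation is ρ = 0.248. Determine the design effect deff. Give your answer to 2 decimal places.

deff = 1 + (37 − 1)·0.248 = 1 + 8.928 = 9.928.

9.93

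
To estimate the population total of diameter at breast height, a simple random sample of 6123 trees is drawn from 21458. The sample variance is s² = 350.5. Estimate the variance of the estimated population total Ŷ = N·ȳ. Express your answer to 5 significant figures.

Var(Ŷ) = N²·Var(ȳ) = N²·(1 − n/N)·s²/n.
f = 6123/21458 = 0.28534812; Var(ȳ) = 0.71465188·350.5/6123 = 0.040908947.
Var(Ŷ) = 21458² · 0.040908947 = 1.8836351 × 10^7.

1.8836 × 10^7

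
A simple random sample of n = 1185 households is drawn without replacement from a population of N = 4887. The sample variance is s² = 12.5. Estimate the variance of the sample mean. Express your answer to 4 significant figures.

0.007991

Under SRS without replacement, Var(ȳ) = (1 − f)·s²/n with f = n/N = 1185/4887 = 0.24248005.
Var(ȳ) = (1 − 0.24248005)·12.5/1185 = 0.75751995·0.010548523 = 0.0079907168.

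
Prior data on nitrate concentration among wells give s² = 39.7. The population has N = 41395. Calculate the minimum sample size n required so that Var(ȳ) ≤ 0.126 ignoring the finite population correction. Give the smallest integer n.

Without fpc, n₀ = s²/D = 39.7/0.126 = 315.0794.
Rounding up, n = 316.

316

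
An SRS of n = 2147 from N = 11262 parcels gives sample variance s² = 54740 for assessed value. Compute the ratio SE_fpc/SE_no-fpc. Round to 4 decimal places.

f = n/N = 2147/11262 = 0.19064109.
SE_no-fpc = √(s²/n) = 5.0493605; SE_fpc = √((1−f)s²/n) = 4.5426257.
Ratio = √(1−f) = 0.89964377.

0.8996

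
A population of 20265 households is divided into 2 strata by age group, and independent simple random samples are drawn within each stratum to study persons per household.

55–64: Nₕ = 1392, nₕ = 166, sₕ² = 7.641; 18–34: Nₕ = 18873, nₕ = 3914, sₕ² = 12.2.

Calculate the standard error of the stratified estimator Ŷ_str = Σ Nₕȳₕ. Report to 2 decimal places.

Var(Ŷ_str) = Σₕ Nₕ²(1 − fₕ)sₕ²/nₕ.
55–64: 1392²·(1 − 166/1392)·7.641/166 = 78554.635.
18–34: 18873²·(1 − 3914/18873)·12.2/3914 = 879999.67.
Sum = 958554.31.
SE = √(958554.31) = 979.06.

979.06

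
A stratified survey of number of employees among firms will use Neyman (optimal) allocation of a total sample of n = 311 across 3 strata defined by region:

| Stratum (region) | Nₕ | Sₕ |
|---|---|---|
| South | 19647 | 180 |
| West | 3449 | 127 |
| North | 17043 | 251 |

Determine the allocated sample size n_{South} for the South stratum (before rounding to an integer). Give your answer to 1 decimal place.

133.3

Neyman allocation: nₕ = n·NₕSₕ / Σⱼ NⱼSⱼ.
Σ NⱼSⱼ = 19647·180 + 3449·127 + 17043·251 = 8.252276 × 10^6.
n_{South} = 311·19647·180 / (8.252276 × 10^6) = 133.3.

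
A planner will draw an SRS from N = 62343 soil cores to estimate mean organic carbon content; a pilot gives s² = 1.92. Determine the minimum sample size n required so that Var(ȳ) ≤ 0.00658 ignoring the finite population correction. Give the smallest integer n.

292

Without fpc, n₀ = s²/D = 1.92/0.00658 = 291.7933.
Rounding up, n = 292.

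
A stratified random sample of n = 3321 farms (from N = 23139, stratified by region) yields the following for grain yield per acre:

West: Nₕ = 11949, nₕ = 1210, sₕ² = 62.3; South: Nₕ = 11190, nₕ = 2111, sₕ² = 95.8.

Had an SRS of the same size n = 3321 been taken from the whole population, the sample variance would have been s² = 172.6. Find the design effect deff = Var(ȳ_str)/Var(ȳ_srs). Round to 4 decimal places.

Var(ȳ_str) = Σ Wₕ²(1−fₕ)sₕ²/nₕ with Wₕ = Nₕ/23139:
  West: (11949/23139)²·(1−1210/11949)·62.3/1210 = 0.012339822
  South: (11190/23139)²·(1−2111/11190)·95.8/2111 = 0.0086110519
  → Var(ȳ_str) = 0.020950874.
Var(ȳ_srs) = (1 − 3321/23139)·172.6/3321 = 0.04451303.
deff = 0.020950874 / 0.04451303 = 0.4707.

0.4707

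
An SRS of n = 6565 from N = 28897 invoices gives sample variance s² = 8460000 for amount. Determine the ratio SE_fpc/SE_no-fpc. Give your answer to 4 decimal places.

f = n/N = 6565/28897 = 0.22718621.
SE_no-fpc = √(s²/n) = 35.897799; SE_fpc = √((1−f)s²/n) = 31.557693.
Ratio = √(1−f) = 0.87909828.

0.8791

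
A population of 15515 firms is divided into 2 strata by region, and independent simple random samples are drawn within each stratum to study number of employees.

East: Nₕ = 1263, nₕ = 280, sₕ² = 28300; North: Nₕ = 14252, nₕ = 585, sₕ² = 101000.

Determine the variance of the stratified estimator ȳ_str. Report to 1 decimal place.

140.2

Var(ȳ_str) = Σₕ Wₕ²(1 − fₕ)sₕ²/nₕ with Wₕ = Nₕ/N, N = 15515.
East: Wₕ = 0.08140509; term = 0.08140509²·(1 − 0.22169438)·28300/280 = 0.52129278.
North: Wₕ = 0.91859491; term = 0.91859491²·(1 − 0.04104687)·101000/585 = 139.70468.
Sum = 140.22597.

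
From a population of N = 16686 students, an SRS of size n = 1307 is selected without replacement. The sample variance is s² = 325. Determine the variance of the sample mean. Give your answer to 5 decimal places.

0.22918

Under SRS without replacement, Var(ȳ) = (1 − f)·s²/n with f = n/N = 1307/16686 = 0.07832914.
Var(ȳ) = (1 − 0.07832914)·325/1307 = 0.92167086·0.24866106 = 0.22918365.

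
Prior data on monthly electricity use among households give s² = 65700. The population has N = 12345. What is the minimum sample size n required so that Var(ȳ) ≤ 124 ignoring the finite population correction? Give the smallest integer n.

530

Without fpc, n₀ = s²/D = 65700/124 = 529.8387.
Rounding up, n = 530.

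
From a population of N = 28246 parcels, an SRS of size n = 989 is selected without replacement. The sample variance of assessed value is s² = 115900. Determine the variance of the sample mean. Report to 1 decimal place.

113.1

Under SRS without replacement, Var(ȳ) = (1 − f)·s²/n with f = n/N = 989/28246 = 0.03501381.
Var(ȳ) = (1 − 0.03501381)·115900/989 = 0.96498619·117.18908 = 113.08584.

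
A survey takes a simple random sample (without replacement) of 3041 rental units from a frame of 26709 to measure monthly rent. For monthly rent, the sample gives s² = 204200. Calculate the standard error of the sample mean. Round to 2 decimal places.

Under SRS without replacement, Var(ȳ) = (1 − f)·s²/n with f = n/N = 3041/26709 = 0.11385675.
Var(ȳ) = (1 − 0.11385675)·204200/3041 = 0.88614325·67.148964 = 59.503601.
SE(ȳ) = √(59.503601) = 7.71.

7.71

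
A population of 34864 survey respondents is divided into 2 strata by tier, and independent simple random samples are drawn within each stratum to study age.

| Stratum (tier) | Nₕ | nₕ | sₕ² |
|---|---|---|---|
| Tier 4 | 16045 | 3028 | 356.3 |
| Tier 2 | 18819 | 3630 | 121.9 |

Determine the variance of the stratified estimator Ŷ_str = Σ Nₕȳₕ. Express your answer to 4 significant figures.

Var(Ŷ_str) = Σₕ Nₕ²(1 − fₕ)sₕ²/nₕ.
Tier 4: 16045²·(1 − 3028/16045)·356.3/3028 = 2.4575965 × 10^7.
Tier 2: 18819²·(1 − 3630/18819)·121.9/3630 = 9.5989296 × 10^6.
Sum = 3.4174895 × 10^7.

3.417 × 10^7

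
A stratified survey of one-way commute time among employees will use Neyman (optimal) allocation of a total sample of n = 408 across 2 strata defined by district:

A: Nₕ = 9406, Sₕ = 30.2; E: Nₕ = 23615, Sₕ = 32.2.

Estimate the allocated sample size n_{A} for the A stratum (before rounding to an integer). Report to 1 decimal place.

Neyman allocation: nₕ = n·NₕSₕ / Σⱼ NⱼSⱼ.
Σ NⱼSⱼ = 9406·30.2 + 23615·32.2 = 1.0444642 × 10^6.
n_{A} = 408·9406·30.2 / (1.0444642 × 10^6) = 111.0.

111.0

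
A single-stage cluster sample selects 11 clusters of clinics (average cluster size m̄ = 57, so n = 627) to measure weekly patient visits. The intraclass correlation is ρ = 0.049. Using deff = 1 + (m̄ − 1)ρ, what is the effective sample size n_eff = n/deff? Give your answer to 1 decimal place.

167.5

deff = 1 + (57 − 1)·0.049 = 1 + 2.744 = 3.744.
n_eff = 627 / 3.744 = 167.5.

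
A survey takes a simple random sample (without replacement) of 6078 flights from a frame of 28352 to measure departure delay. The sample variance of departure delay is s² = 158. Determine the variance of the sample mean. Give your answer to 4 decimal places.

Under SRS without replacement, Var(ȳ) = (1 − f)·s²/n with f = n/N = 6078/28352 = 0.21437641.
Var(ȳ) = (1 − 0.21437641)·158/6078 = 0.78562359·0.025995393 = 0.020422594.

0.0204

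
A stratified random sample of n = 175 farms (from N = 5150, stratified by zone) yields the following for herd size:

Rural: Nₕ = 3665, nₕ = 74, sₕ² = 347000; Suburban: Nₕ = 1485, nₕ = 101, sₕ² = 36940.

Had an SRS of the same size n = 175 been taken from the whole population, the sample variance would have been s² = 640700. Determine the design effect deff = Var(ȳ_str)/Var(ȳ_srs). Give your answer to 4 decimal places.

Var(ȳ_str) = Σ Wₕ²(1−fₕ)sₕ²/nₕ with Wₕ = Nₕ/5150:
  Rural: (3665/5150)²·(1−74/3665)·347000/74 = 2326.873
  Suburban: (1485/5150)²·(1−101/1485)·36940/101 = 28.34155
  → Var(ȳ_str) = 2355.2146.
Var(ȳ_srs) = (1 − 175/5150)·640700/175 = 3536.7351.
deff = 2355.2146 / 3536.7351 = 0.6659.

0.6659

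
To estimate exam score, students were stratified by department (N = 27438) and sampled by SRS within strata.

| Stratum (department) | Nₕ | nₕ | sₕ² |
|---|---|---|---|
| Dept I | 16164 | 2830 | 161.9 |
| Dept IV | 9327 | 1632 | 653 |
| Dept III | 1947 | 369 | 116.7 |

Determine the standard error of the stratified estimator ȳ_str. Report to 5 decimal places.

0.23625

Var(ȳ_str) = Σₕ Wₕ²(1 − fₕ)sₕ²/nₕ with Wₕ = Nₕ/N, N = 27438.
Dept I: Wₕ = 0.58910999; term = 0.58910999²·(1 − 0.17508043)·161.9/2830 = 0.016378148.
Dept IV: Wₕ = 0.33993002; term = 0.33993002²·(1 − 0.17497588)·653/1632 = 0.038145097.
Dept III: Wₕ = 0.07095998; term = 0.07095998²·(1 − 0.18952234)·116.7/369 = 0.001290662.
Sum = 0.055813907.
SE = √(0.055813907) = 0.23625.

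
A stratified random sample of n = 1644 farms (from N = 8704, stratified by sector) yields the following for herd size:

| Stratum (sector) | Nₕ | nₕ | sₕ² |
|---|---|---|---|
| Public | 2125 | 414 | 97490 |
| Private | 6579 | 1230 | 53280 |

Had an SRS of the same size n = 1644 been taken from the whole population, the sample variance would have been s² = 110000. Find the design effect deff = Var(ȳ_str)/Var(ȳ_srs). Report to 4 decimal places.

0.5790

Var(ȳ_str) = Σ Wₕ²(1−fₕ)sₕ²/nₕ with Wₕ = Nₕ/8704:
  Public: (2125/8704)²·(1−414/2125)·97490/414 = 11.301365
  Private: (6579/8704)²·(1−1230/6579)·53280/1230 = 20.121198
  → Var(ȳ_str) = 31.422563.
Var(ȳ_srs) = (1 − 1644/8704)·110000/1644 = 54.272108.
deff = 31.422563 / 54.272108 = 0.5790.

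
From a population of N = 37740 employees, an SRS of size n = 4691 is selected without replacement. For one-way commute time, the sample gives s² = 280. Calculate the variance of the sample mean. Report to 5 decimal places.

0.05227

Under SRS without replacement, Var(ȳ) = (1 − f)·s²/n with f = n/N = 4691/37740 = 0.12429783.
Var(ȳ) = (1 − 0.12429783)·280/4691 = 0.87570217·0.059688766 = 0.052269582.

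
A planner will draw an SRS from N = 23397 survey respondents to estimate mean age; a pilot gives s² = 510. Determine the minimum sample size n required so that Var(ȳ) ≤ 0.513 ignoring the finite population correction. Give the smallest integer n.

995

Without fpc, n₀ = s²/D = 510/0.513 = 994.1520.
Rounding up, n = 995.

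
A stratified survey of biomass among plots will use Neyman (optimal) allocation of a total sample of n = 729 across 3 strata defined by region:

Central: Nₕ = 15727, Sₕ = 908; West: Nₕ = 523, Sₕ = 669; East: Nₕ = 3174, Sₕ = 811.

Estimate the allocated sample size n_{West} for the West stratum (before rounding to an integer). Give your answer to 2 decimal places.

14.83

Neyman allocation: nₕ = n·NₕSₕ / Σⱼ NⱼSⱼ.
Σ NⱼSⱼ = 15727·908 + 523·669 + 3174·811 = 1.7204117 × 10^7.
n_{West} = 729·523·669 / (1.7204117 × 10^7) = 14.83.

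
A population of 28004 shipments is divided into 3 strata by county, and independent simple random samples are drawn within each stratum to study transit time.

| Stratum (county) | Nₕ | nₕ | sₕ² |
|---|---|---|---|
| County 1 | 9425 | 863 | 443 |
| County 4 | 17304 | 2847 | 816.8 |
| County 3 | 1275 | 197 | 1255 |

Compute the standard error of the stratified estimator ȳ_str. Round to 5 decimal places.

0.39434

Var(ȳ_str) = Σₕ Wₕ²(1 − fₕ)sₕ²/nₕ with Wₕ = Nₕ/N, N = 28004.
County 1: Wₕ = 0.33655906; term = 0.33655906²·(1 − 0.09156499)·443/863 = 0.052821335.
County 4: Wₕ = 0.61791173; term = 0.61791173²·(1 − 0.16452843)·816.8/2847 = 0.091519326.
County 3: Wₕ = 0.04552921; term = 0.04552921²·(1 − 0.15450980)·1255/197 = 0.011165195.
Sum = 0.15550586.
SE = √(0.15550586) = 0.39434.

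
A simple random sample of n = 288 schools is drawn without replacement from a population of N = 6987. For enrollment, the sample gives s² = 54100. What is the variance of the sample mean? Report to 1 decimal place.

Under SRS without replacement, Var(ȳ) = (1 − f)·s²/n with f = n/N = 288/6987 = 0.04121941.
Var(ȳ) = (1 − 0.04121941)·54100/288 = 0.95878059·187.84722 = 180.10427.

180.1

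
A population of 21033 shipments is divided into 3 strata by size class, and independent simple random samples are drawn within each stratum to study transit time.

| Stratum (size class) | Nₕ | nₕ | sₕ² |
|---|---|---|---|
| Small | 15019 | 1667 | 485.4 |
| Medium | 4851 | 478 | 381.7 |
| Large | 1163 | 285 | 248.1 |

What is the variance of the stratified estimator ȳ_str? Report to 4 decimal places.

0.1723

Var(ȳ_str) = Σₕ Wₕ²(1 − fₕ)sₕ²/nₕ with Wₕ = Nₕ/N, N = 21033.
Small: Wₕ = 0.71406837; term = 0.71406837²·(1 − 0.11099274)·485.4/1667 = 0.13199244.
Medium: Wₕ = 0.23063757; term = 0.23063757²·(1 − 0.09853638)·381.7/478 = 0.038291517.
Large: Wₕ = 0.05529406; term = 0.05529406²·(1 − 0.24505589)·248.1/285 = 0.0020093412.
Sum = 0.1722933.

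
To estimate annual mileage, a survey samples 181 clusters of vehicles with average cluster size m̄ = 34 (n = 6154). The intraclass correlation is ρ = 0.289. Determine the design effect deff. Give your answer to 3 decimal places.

10.537

deff = 1 + (34 − 1)·0.289 = 1 + 9.537 = 10.537.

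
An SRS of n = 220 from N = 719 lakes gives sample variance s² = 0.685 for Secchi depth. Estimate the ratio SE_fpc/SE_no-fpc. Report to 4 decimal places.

f = n/N = 220/719 = 0.30598053.
SE_no-fpc = √(s²/n) = 0.055799967; SE_fpc = √((1−f)s²/n) = 0.046485743.
Ratio = √(1−f) = 0.83307831.

0.8331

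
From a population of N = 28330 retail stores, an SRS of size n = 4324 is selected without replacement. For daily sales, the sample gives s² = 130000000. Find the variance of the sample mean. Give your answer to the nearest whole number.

Under SRS without replacement, Var(ȳ) = (1 − f)·s²/n with f = n/N = 4324/28330 = 0.15262972.
Var(ȳ) = (1 − 0.15262972)·130000000/4324 = 0.84737028·30064.755 = 25475.98.

25476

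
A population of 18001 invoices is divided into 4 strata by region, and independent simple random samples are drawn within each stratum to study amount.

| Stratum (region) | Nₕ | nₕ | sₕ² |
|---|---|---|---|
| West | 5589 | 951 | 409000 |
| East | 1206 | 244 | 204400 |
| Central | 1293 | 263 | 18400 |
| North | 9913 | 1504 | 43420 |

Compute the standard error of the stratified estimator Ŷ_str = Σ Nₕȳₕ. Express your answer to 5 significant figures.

Var(Ŷ_str) = Σₕ Nₕ²(1 − fₕ)sₕ²/nₕ.
West: 5589²·(1 − 951/5589)·409000/951 = 1.1148274 × 10^10.
East: 1206²·(1 − 244/1206)·204400/244 = 9.7188179 × 10^8.
Central: 1293²·(1 − 263/1293)·18400/263 = 9.3174662 × 10^7.
North: 9913²·(1 − 1504/9913)·43420/1504 = 2.4065309 × 10^9.
Sum = 1.4619861 × 10^10.
SE = √(1.4619861 × 10^10) = 120910.

120910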